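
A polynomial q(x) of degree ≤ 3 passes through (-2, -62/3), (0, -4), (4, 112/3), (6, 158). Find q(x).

q(x) = x^3 - (5/3)x^2 + x - 4

Using the Lagrange interpolation formula with nodes -2, 0, 4, 6:
  L_0(x) = x(x - 4)(x - 6) / -96
  L_1(x) = (x + 2)(x - 4)(x - 6) / 48
  L_2(x) = (x + 2)x(x - 6) / -48
  L_3(x) = (x + 2)x(x - 4) / 96
Then q(x) = -62/3·L_0(x) - 4·L_1(x) + 112/3·L_2(x) + 158·L_3(x).
Expanding and collecting terms gives q(x) = x^3 - (5/3)x^2 + x - 4.
Check: q(6) = 158. ✓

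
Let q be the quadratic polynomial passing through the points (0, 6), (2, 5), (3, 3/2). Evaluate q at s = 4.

-4

Write q(s) = as^2 + bs + c. Substituting each data point gives a linear system:
  c = 6
  4a + 2b + c = 5
  9a + 3b + c = 3/2
Solving the system yields a = -1, b = 3/2, c = 6.
So q(s) = -s^2 + (3/2)s + 6.
Then q(4) = -4.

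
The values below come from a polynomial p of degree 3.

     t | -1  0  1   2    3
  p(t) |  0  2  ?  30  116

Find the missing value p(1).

2

On equispaced nodes a degree-3 polynomial has vanishing fourth forward difference, so
  p(-1) - 4·p(0) + 6·p(1) - 4·p(2) + p(3) = 0.
Substituting the known values and solving for p(1):
  6·p(1) = 12
  p(1) = 2.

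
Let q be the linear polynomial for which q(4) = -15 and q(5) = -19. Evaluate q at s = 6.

-23

Write q(s) = as + b. Substituting each data point gives a linear system:
  4a + b = -15
  5a + b = -19
Solving the system yields a = -4, b = 1.
So q(s) = -4s + 1.
Then q(6) = -23.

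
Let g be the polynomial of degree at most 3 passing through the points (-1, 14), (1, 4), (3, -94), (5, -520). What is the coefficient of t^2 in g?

Write g(t) = at^3 + bt^2 + ct + d. Substituting each data point gives a linear system:
  -a + b - c + d = 14
  a + b + c + d = 4
  27a + 9b + 3c + d = -94
  125a + 25b + 5c + d = -520
Solving the system yields a = -5, b = 4, c = 0, d = 5.
So g(t) = -5t³ + 4t² + 5.
The coefficient of t^2 is 4.

4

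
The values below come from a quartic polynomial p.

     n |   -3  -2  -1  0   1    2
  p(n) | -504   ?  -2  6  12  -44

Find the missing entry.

On equispaced nodes a degree-4 polynomial has vanishing fifth forward difference, so
  - p(-3) + 5·p(-2) - 10·p(-1) + 10·p(0) - 5·p(1) + p(2) = 0.
Substituting the known values and solving for p(-2):
  5·p(-2) = -480
  p(-2) = -96.

-96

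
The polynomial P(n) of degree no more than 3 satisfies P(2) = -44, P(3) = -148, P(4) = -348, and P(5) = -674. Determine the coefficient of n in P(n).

Write P(n) = an^3 + bn^2 + cn + d. Substituting each data point gives a linear system:
  8a + 4b + 2c + d = -44
  27a + 9b + 3c + d = -148
  64a + 16b + 4c + d = -348
  125a + 25b + 5c + d = -674
Solving the system yields a = -5, b = -3, c = 6, d = -4.
So P(n) = -5n^3 - 3n^2 + 6n - 4.
The coefficient of n is 6.

6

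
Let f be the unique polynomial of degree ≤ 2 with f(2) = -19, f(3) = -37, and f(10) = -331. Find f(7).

Write f(u) = au^2 + bu + c. Substituting each data point gives a linear system:
  4a + 2b + c = -19
  9a + 3b + c = -37
  100a + 10b + c = -331
Solving the system yields a = -3, b = -3, c = -1.
So f(u) = -3u^2 - 3u - 1.
Then f(7) = -169.

-169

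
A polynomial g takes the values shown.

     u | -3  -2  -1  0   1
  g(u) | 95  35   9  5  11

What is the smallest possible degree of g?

3

Forward differences of the values at u = -3, -2, -1, 0, 1:
  g  : 95  35  9  5  11
  Δ  : -60  -26  -4  6
  Δ^2: 34  22  10
  Δ^3: -12  -12
  Δ^4: 0
The third differences are constant (-12) and nonzero, while all higher differences vanish, so the minimal degree is 3.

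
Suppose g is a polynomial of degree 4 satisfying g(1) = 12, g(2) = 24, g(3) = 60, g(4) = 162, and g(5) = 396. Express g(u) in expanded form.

Write g(u) = au^4 + bu^3 + cu^2 + du + e. Substituting each data point gives a linear system:
  a + b + c + d + e = 12
  16a + 8b + 4c + 2d + e = 24
  81a + 27b + 9c + 3d + e = 60
  256a + 64b + 16c + 4d + e = 162
  625a + 125b + 25c + 5d + e = 396
Solving the system yields a = 1, b = -3, c = 5, d = 3, e = 6.
So g(u) = u⁴ - 3u³ + 5u² + 3u + 6.
Check: g(2) = 24. ✓

g(u) = u^4 - 3u^3 + 5u^2 + 3u + 6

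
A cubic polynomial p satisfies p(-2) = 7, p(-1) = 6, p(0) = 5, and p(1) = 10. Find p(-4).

-15

Forward differences of the values at s = -2, -1, 0, 1:
  p  : 7  6  5  10
  Δ  : -1  -1  5
  Δ^2: 0  6
  Δ^3: 6
The third differences are constant, confirming degree 3.
Interpolating (Newton forward form) and evaluating at s = -4 gives p(-4) = -15.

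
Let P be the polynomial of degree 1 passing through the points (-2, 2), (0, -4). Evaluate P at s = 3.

-13

Using the Lagrange interpolation formula with nodes -2, 0:
  L_0(s) = s / -2
  L_1(s) = (s + 2) / 2
Then P(s) = 2·L_0(s) - 4·L_1(s).
Expanding and collecting terms gives P(s) = -3s - 4.
Evaluating at s = 3: P(3) = -13.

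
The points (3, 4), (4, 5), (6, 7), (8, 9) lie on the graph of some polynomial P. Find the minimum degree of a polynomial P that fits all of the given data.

1

Divided differences on the nodes 3, 4, 6, 8:
  order 0: 4  5  7  9
  order 1: 1  1  1
  order 2: 0  0
  order 3: 0
The order-1 divided differences are all 1 (nonzero) and every higher order vanishes, so the data lies on a polynomial of degree exactly 1.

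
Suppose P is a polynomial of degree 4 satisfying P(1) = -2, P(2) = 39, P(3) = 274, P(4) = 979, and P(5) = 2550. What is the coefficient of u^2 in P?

-4

Write P(u) = au^4 + bu^3 + cu^2 + du + e. Substituting each data point gives a linear system:
  a + b + c + d + e = -2
  16a + 8b + 4c + 2d + e = 39
  81a + 27b + 9c + 3d + e = 274
  256a + 64b + 16c + 4d + e = 979
  625a + 125b + 25c + 5d + e = 2550
Solving the system yields a = 5, b = -4, c = -4, d = 6, e = -5.
So P(u) = 5u^4 - 4u^3 - 4u^2 + 6u - 5.
The coefficient of u^2 is -4.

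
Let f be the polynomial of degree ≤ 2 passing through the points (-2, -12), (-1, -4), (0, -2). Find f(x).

f(x) = -3x^2 - x - 2

Write f(x) = ax^2 + bx + c. Substituting each data point gives a linear system:
  4a - 2b + c = -12
  a - b + c = -4
  c = -2
Solving the system yields a = -3, b = -1, c = -2.
So f(x) = -3x² - x - 2.
Check: f(-1) = -4. ✓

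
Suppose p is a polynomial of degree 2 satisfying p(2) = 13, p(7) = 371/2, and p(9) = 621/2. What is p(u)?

p(u) = 4u^2 - (3/2)u

Using the Lagrange interpolation formula with nodes 2, 7, 9:
  L_0(u) = (u - 7)(u - 9) / 35
  L_1(u) = (u - 2)(u - 9) / -10
  L_2(u) = (u - 2)(u - 7) / 14
Then p(u) = 13·L_0(u) + 371/2·L_1(u) + 621/2·L_2(u).
Expanding and collecting terms gives p(u) = 4u² - (3/2)u.
Check: p(9) = 621/2. ✓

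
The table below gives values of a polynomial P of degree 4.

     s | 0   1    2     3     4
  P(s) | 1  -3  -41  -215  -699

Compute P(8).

-11735

Using the Lagrange interpolation formula with nodes 0, 1, 2, 3, 4:
  L_0(s) = (s - 1)(s - 2)(s - 3)(s - 4) / 24
  L_1(s) = s(s - 2)(s - 3)(s - 4) / -6
  L_2(s) = s(s - 1)(s - 3)(s - 4) / 4
  L_3(s) = s(s - 1)(s - 2)(s - 4) / -6
  L_4(s) = s(s - 1)(s - 2)(s - 3) / 24
Then P(s) = 1·L_0(s) - 3·L_1(s) - 41·L_2(s) - 215·L_3(s) - 699·L_4(s).
Expanding and collecting terms gives P(s) = -3s^4 + s^3 + s^2 - 3s + 1.
Evaluating at s = 8: P(8) = -11735.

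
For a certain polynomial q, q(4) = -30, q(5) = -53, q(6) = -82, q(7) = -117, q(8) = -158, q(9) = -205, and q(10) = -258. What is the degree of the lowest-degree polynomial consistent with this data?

Forward differences of the values at s = 4, 5, 6, 7, 8, 9, 10:
  q  : -30  -53  -82  -117  -158  -205  -258
  Δ  : -23  -29  -35  -41  -47  -53
  Δ^2: -6  -6  -6  -6  -6
  Δ^3: 0  0  0  0
  Δ^4: 0  0  0
  Δ^5: 0  0
  Δ^6: 0
The second differences are constant (-6) and nonzero, while all higher differences vanish, so the minimal degree is 2.

2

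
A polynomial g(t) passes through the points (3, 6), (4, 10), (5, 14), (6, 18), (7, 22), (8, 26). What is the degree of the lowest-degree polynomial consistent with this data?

1

Forward differences of the values at t = 3, 4, 5, 6, 7, 8:
  g  : 6  10  14  18  22  26
  Δ  : 4  4  4  4  4
  Δ^2: 0  0  0  0
  Δ^3: 0  0  0
  Δ^4: 0  0
  Δ^5: 0
The first differences are constant (4) and nonzero, while all higher differences vanish, so the minimal degree is 1.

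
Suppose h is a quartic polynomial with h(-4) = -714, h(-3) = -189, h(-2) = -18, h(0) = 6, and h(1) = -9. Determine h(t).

Using the Lagrange interpolation formula with nodes -4, -3, -2, 0, 1:
  L_0(t) = (t + 3)(t + 2)t(t - 1) / 40
  L_1(t) = (t + 4)(t + 2)t(t - 1) / -12
  L_2(t) = (t + 4)(t + 3)t(t - 1) / 12
  L_3(t) = (t + 4)(t + 3)(t + 2)(t - 1) / -24
  L_4(t) = (t + 4)(t + 3)(t + 2)t / 60
Then h(t) = -714·L_0(t) - 189·L_1(t) - 18·L_2(t) + 6·L_3(t) - 9·L_4(t).
Expanding and collecting terms gives h(t) = -4t⁴ - 5t³ - 2t² - 4t + 6.
Check: h(-4) = -714. ✓

h(t) = -4t^4 - 5t^3 - 2t^2 - 4t + 6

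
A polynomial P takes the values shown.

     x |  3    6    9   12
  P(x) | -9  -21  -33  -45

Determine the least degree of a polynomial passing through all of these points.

Forward differences of the values at x = 3, 6, 9, 12:
  P  : -9  -21  -33  -45
  Δ  : -12  -12  -12
  Δ^2: 0  0
  Δ^3: 0
The first differences are constant (-12) and nonzero, while all higher differences vanish, so the minimal degree is 1.

1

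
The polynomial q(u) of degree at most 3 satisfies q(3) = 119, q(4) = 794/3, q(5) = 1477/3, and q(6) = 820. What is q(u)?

Write q(u) = au^3 + bu^2 + cu + d. Substituting each data point gives a linear system:
  27a + 9b + 3c + d = 119
  64a + 16b + 4c + d = 794/3
  125a + 25b + 5c + d = 1477/3
  216a + 36b + 6c + d = 820
Solving the system yields a = 3, b = 5, c = -1/3, d = -6.
So q(u) = 3u³ + 5u² - (1/3)u - 6.
Check: q(4) = 794/3. ✓

q(u) = 3u^3 + 5u^2 - (1/3)u - 6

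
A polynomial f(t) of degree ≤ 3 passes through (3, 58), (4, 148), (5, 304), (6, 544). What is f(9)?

Using the Lagrange interpolation formula with nodes 3, 4, 5, 6:
  L_0(t) = (t - 4)(t - 5)(t - 6) / -6
  L_1(t) = (t - 3)(t - 5)(t - 6) / 2
  L_2(t) = (t - 3)(t - 4)(t - 6) / -2
  L_3(t) = (t - 3)(t - 4)(t - 5) / 6
Then f(t) = 58·L_0(t) + 148·L_1(t) + 304·L_2(t) + 544·L_3(t).
Expanding and collecting terms gives f(t) = 3t^3 - 3t^2 + 4.
Evaluating at t = 9: f(9) = 1948.

1948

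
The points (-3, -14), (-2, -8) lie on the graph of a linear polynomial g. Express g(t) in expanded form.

g(t) = 6t + 4

Using the Lagrange interpolation formula with nodes -3, -2:
  L_0(t) = (t + 2) / -1
  L_1(t) = (t + 3) / 1
Then g(t) = -14·L_0(t) - 8·L_1(t).
Expanding and collecting terms gives g(t) = 6t + 4.
Check: g(-2) = -8. ✓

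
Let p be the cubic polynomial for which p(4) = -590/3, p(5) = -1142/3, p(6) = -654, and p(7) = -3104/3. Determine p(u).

p(u) = -3u^3 + (1/3)u^2 - 4u + 6

Using the Lagrange interpolation formula with nodes 4, 5, 6, 7:
  L_0(u) = (u - 5)(u - 6)(u - 7) / -6
  L_1(u) = (u - 4)(u - 6)(u - 7) / 2
  L_2(u) = (u - 4)(u - 5)(u - 7) / -2
  L_3(u) = (u - 4)(u - 5)(u - 6) / 6
Then p(u) = -590/3·L_0(u) - 1142/3·L_1(u) - 654·L_2(u) - 3104/3·L_3(u).
Expanding and collecting terms gives p(u) = -3u^3 + (1/3)u^2 - 4u + 6.
Check: p(4) = -590/3. ✓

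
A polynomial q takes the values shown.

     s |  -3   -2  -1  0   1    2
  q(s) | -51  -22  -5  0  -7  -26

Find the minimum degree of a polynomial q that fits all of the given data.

Forward differences of the values at s = -3, -2, -1, 0, 1, 2:
  q  : -51  -22  -5  0  -7  -26
  Δ  : 29  17  5  -7  -19
  Δ^2: -12  -12  -12  -12
  Δ^3: 0  0  0
  Δ^4: 0  0
  Δ^5: 0
The second differences are constant (-12) and nonzero, while all higher differences vanish, so the minimal degree is 2.

2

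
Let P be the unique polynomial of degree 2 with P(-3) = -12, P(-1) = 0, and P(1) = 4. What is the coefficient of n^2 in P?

-1

Write P(n) = an^2 + bn + c. Substituting each data point gives a linear system:
  9a - 3b + c = -12
  a - b + c = 0
  a + b + c = 4
Solving the system yields a = -1, b = 2, c = 3.
So P(n) = -n² + 2n + 3.
The leading coefficient is -1.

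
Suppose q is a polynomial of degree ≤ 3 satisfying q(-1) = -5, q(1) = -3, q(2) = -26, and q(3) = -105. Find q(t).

q(t) = -5t^3 + 2t^2 + 6t - 6

Using the Lagrange interpolation formula with nodes -1, 1, 2, 3:
  L_0(t) = (t - 1)(t - 2)(t - 3) / -24
  L_1(t) = (t + 1)(t - 2)(t - 3) / 4
  L_2(t) = (t + 1)(t - 1)(t - 3) / -3
  L_3(t) = (t + 1)(t - 1)(t - 2) / 8
Then q(t) = -5·L_0(t) - 3·L_1(t) - 26·L_2(t) - 105·L_3(t).
Expanding and collecting terms gives q(t) = -5t^3 + 2t^2 + 6t - 6.
Check: q(3) = -105. ✓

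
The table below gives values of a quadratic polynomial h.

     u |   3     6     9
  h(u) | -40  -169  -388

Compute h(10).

-481

Forward differences of the values at u = 3, 6, 9:
  h  : -40  -169  -388
  Δ  : -129  -219
  Δ^2: -90
The second differences are constant, confirming degree 2.
Interpolating (Newton forward form) and evaluating at u = 10 gives h(10) = -481.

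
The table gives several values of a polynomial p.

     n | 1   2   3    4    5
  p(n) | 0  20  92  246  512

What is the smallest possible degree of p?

Forward differences of the values at n = 1, 2, 3, 4, 5:
  p  : 0  20  92  246  512
  Δ  : 20  72  154  266
  Δ^2: 52  82  112
  Δ^3: 30  30
  Δ^4: 0
The third differences are constant (30) and nonzero, while all higher differences vanish, so the minimal degree is 3.

3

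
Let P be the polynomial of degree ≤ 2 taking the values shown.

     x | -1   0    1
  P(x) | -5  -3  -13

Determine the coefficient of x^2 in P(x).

Write P(x) = ax^2 + bx + c. Substituting each data point gives a linear system:
  a - b + c = -5
  c = -3
  a + b + c = -13
Solving the system yields a = -6, b = -4, c = -3.
So P(x) = -6x² - 4x - 3.
The leading coefficient is -6.

-6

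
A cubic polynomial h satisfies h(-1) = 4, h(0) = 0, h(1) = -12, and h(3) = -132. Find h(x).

h(x) = -3x^3 - 4x^2 - 5x

Write h(x) = ax^3 + bx^2 + cx + d. Substituting each data point gives a linear system:
  -a + b - c + d = 4
  d = 0
  a + b + c + d = -12
  27a + 9b + 3c + d = -132
Solving the system yields a = -3, b = -4, c = -5, d = 0.
So h(x) = -3x^3 - 4x^2 - 5x.
Check: h(3) = -132. ✓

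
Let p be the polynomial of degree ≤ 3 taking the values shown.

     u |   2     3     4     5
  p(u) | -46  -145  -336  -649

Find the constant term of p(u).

Write p(u) = au^3 + bu^2 + cu + d. Substituting each data point gives a linear system:
  8a + 4b + 2c + d = -46
  27a + 9b + 3c + d = -145
  64a + 16b + 4c + d = -336
  125a + 25b + 5c + d = -649
Solving the system yields a = -5, b = -1, c = 1, d = -4.
So p(u) = -5u^3 - u^2 + u - 4.
The constant term is -4.

-4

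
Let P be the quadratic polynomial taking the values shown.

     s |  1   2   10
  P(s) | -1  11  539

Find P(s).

Write P(s) = as^2 + bs + c. Substituting each data point gives a linear system:
  a + b + c = -1
  4a + 2b + c = 11
  100a + 10b + c = 539
Solving the system yields a = 6, b = -6, c = -1.
So P(s) = 6s² - 6s - 1.
Check: P(1) = -1. ✓

P(s) = 6s^2 - 6s - 1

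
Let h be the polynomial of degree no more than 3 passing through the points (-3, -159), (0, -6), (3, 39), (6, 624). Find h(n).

h(n) = 4n^3 - 6n^2 - 3n - 6

Write h(n) = an^3 + bn^2 + cn + d. Substituting each data point gives a linear system:
  -27a + 9b - 3c + d = -159
  d = -6
  27a + 9b + 3c + d = 39
  216a + 36b + 6c + d = 624
Solving the system yields a = 4, b = -6, c = -3, d = -6.
So h(n) = 4n³ - 6n² - 3n - 6.
Check: h(0) = -6. ✓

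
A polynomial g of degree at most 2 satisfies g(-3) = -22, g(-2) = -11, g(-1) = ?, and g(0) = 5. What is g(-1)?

The 3 known points determine the degree-2 polynomial uniquely.
Write g(s) = as^2 + bs + c. Substituting each data point gives a linear system:
  9a - 3b + c = -22
  4a - 2b + c = -11
  c = 5
Solving the system yields a = -1, b = 6, c = 5.
So g(s) = -s^2 + 6s + 5.
Then g(-1) = -2.

-2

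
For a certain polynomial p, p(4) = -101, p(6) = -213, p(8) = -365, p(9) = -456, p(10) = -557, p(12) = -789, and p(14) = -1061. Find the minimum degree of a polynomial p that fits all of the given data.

2

Divided differences on the nodes 4, 6, 8, 9, 10, 12, 14:
  order 0: -101  -213  -365  -456  -557  -789  -1061
  order 1: -56  -76  -91  -101  -116  -136
  order 2: -5  -5  -5  -5  -5
  order 3: 0  0  0  0
  order 4: 0  0  0
  order 5: 0  0
  order 6: 0
The order-2 divided differences are all -5 (nonzero) and every higher order vanishes, so the data lies on a polynomial of degree exactly 2.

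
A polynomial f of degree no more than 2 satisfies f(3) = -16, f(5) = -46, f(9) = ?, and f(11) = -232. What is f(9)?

The 3 known points determine the degree-2 polynomial uniquely.
Write f(s) = as^2 + bs + c. Substituting each data point gives a linear system:
  9a + 3b + c = -16
  25a + 5b + c = -46
  121a + 11b + c = -232
Solving the system yields a = -2, b = 1, c = -1.
So f(s) = -2s^2 + s - 1.
Then f(9) = -154.

-154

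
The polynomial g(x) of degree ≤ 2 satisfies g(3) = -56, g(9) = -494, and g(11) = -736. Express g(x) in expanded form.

Write g(x) = ax^2 + bx + c. Substituting each data point gives a linear system:
  9a + 3b + c = -56
  81a + 9b + c = -494
  121a + 11b + c = -736
Solving the system yields a = -6, b = -1, c = 1.
So g(x) = -6x^2 - x + 1.
Check: g(3) = -56. ✓

g(x) = -6x^2 - x + 1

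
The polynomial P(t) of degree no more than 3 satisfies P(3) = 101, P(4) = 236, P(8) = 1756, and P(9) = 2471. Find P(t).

P(t) = 3t^3 + 4t^2 - 4t - 4

Write P(t) = at^3 + bt^2 + ct + d. Substituting each data point gives a linear system:
  27a + 9b + 3c + d = 101
  64a + 16b + 4c + d = 236
  512a + 64b + 8c + d = 1756
  729a + 81b + 9c + d = 2471
Solving the system yields a = 3, b = 4, c = -4, d = -4.
So P(t) = 3t^3 + 4t^2 - 4t - 4.
Check: P(9) = 2471. ✓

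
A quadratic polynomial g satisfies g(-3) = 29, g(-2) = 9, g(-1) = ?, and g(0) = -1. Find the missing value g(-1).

-1

The 3 known points determine the degree-2 polynomial uniquely.
Write g(x) = ax^2 + bx + c. Substituting each data point gives a linear system:
  9a - 3b + c = 29
  4a - 2b + c = 9
  c = -1
Solving the system yields a = 5, b = 5, c = -1.
So g(x) = 5x^2 + 5x - 1.
Then g(-1) = -1.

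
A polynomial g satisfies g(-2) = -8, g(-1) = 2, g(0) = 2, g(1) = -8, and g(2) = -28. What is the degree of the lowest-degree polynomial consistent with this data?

2

Forward differences of the values at u = -2, -1, 0, 1, 2:
  g  : -8  2  2  -8  -28
  Δ  : 10  0  -10  -20
  Δ^2: -10  -10  -10
  Δ^3: 0  0
  Δ^4: 0
The second differences are constant (-10) and nonzero, while all higher differences vanish, so the minimal degree is 2.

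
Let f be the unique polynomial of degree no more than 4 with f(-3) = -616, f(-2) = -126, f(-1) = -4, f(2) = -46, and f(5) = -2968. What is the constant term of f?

2

Write f(t) = at^4 + bt^3 + ct^2 + dt + e. Substituting each data point gives a linear system:
  81a - 27b + 9c - 3d + e = -616
  16a - 8b + 4c - 2d + e = -126
  a - b + c - d + e = -4
  16a + 8b + 4c + 2d + e = -46
  625a + 125b + 25c + 5d + e = -2968
Solving the system yields a = -6, b = 6, c = 2, d = -4, e = 2.
So f(t) = -6t^4 + 6t^3 + 2t^2 - 4t + 2.
The constant term is 2.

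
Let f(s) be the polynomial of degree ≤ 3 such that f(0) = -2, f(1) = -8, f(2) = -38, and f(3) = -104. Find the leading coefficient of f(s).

-2

Write f(s) = as^3 + bs^2 + cs + d. Substituting each data point gives a linear system:
  d = -2
  a + b + c + d = -8
  8a + 4b + 2c + d = -38
  27a + 9b + 3c + d = -104
Solving the system yields a = -2, b = -6, c = 2, d = -2.
So f(s) = -2s^3 - 6s^2 + 2s - 2.
The leading coefficient is -2.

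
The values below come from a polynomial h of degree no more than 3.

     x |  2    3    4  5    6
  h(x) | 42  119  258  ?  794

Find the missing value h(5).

477

On equispaced nodes a degree-3 polynomial has vanishing fourth forward difference, so
  h(2) - 4·h(3) + 6·h(4) - 4·h(5) + h(6) = 0.
Substituting the known values and solving for h(5):
  -4·h(5) = -1908
  h(5) = 477.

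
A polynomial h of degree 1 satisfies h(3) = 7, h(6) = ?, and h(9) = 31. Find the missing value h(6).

The 2 known points determine the degree-1 polynomial uniquely.
Write h(t) = at + b. Substituting each data point gives a linear system:
  3a + b = 7
  9a + b = 31
Solving the system yields a = 4, b = -5.
So h(t) = 4t - 5.
Then h(6) = 19.

19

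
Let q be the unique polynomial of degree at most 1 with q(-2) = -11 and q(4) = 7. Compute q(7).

16

Write q(u) = au + b. Substituting each data point gives a linear system:
  -2a + b = -11
  4a + b = 7
Solving the system yields a = 3, b = -5.
So q(u) = 3u - 5.
Then q(7) = 16.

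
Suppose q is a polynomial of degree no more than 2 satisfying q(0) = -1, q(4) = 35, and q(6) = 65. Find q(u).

q(u) = u^2 + 5u - 1

Using the Lagrange interpolation formula with nodes 0, 4, 6:
  L_0(u) = (u - 4)(u - 6) / 24
  L_1(u) = u(u - 6) / -8
  L_2(u) = u(u - 4) / 12
Then q(u) = -1·L_0(u) + 35·L_1(u) + 65·L_2(u).
Expanding and collecting terms gives q(u) = u^2 + 5u - 1.
Check: q(4) = 35. ✓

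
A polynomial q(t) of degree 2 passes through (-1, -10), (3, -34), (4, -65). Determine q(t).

q(t) = -5t^2 + 4t - 1

Write q(t) = at^2 + bt + c. Substituting each data point gives a linear system:
  a - b + c = -10
  9a + 3b + c = -34
  16a + 4b + c = -65
Solving the system yields a = -5, b = 4, c = -1.
So q(t) = -5t^2 + 4t - 1.
Check: q(3) = -34. ✓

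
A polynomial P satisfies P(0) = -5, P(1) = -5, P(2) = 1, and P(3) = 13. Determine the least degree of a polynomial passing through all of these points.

2

Forward differences of the values at t = 0, 1, 2, 3:
  P  : -5  -5  1  13
  Δ  : 0  6  12
  Δ^2: 6  6
  Δ^3: 0
The second differences are constant (6) and nonzero, while all higher differences vanish, so the minimal degree is 2.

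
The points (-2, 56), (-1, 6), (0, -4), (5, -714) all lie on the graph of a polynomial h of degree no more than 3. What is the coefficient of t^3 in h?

Write h(t) = at^3 + bt^2 + ct + d. Substituting each data point gives a linear system:
  -8a + 4b - 2c + d = 56
  -a + b - c + d = 6
  d = -4
  125a + 25b + 5c + d = -714
Solving the system yields a = -6, b = 2, c = -2, d = -4.
So h(t) = -6t^3 + 2t^2 - 2t - 4.
The leading coefficient is -6.

-6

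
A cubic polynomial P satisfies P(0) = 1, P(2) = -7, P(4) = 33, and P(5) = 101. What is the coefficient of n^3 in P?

2

Write P(n) = an^3 + bn^2 + cn + d. Substituting each data point gives a linear system:
  d = 1
  8a + 4b + 2c + d = -7
  64a + 16b + 4c + d = 33
  125a + 25b + 5c + d = 101
Solving the system yields a = 2, b = -6, c = 0, d = 1.
So P(n) = 2n³ - 6n² + 1.
The leading coefficient is 2.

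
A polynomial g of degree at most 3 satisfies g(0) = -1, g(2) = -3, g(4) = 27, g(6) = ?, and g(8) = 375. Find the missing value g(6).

137

On equispaced nodes a degree-3 polynomial has vanishing fourth forward difference, so
  g(0) - 4·g(2) + 6·g(4) - 4·g(6) + g(8) = 0.
Substituting the known values and solving for g(6):
  -4·g(6) = -548
  g(6) = 137.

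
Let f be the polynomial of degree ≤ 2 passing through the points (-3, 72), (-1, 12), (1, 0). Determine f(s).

Using the Lagrange interpolation formula with nodes -3, -1, 1:
  L_0(s) = (s + 1)(s - 1) / 8
  L_1(s) = (s + 3)(s - 1) / -4
  L_2(s) = (s + 3)(s + 1) / 8
Then f(s) = 72·L_0(s) + 12·L_1(s) + 0·L_2(s).
Expanding and collecting terms gives f(s) = 6s^2 - 6s.
Check: f(1) = 0. ✓

f(s) = 6s^2 - 6s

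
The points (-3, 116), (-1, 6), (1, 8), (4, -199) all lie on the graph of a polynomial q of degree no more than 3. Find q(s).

q(s) = -4s^3 + 2s^2 + 5s + 5

Write q(s) = as^3 + bs^2 + cs + d. Substituting each data point gives a linear system:
  -27a + 9b - 3c + d = 116
  -a + b - c + d = 6
  a + b + c + d = 8
  64a + 16b + 4c + d = -199
Solving the system yields a = -4, b = 2, c = 5, d = 5.
So q(s) = -4s³ + 2s² + 5s + 5.
Check: q(1) = 8. ✓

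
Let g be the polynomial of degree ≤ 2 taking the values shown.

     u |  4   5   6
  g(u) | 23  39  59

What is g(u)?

g(u) = 2u^2 - 2u - 1

Write g(u) = au^2 + bu + c. Substituting each data point gives a linear system:
  16a + 4b + c = 23
  25a + 5b + c = 39
  36a + 6b + c = 59
Solving the system yields a = 2, b = -2, c = -1.
So g(u) = 2u^2 - 2u - 1.
Check: g(4) = 23. ✓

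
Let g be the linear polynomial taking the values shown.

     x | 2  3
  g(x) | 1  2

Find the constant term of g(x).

Write g(x) = ax + b. Substituting each data point gives a linear system:
  2a + b = 1
  3a + b = 2
Solving the system yields a = 1, b = -1.
So g(x) = x - 1.
The constant term is -1.

-1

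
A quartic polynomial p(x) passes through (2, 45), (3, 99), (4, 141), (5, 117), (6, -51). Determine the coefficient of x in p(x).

4

Write p(x) = ax^4 + bx^3 + cx^2 + dx + e. Substituting each data point gives a linear system:
  16a + 8b + 4c + 2d + e = 45
  81a + 27b + 9c + 3d + e = 99
  256a + 64b + 16c + 4d + e = 141
  625a + 125b + 25c + 5d + e = 117
  1296a + 216b + 36c + 6d + e = -51
Solving the system yields a = -1, b = 5, c = 4, d = 4, e = -3.
So p(x) = -x^4 + 5x^3 + 4x^2 + 4x - 3.
The coefficient of x is 4.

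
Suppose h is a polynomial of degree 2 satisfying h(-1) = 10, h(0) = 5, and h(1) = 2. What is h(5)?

Forward differences of the values at s = -1, 0, 1:
  h  : 10  5  2
  Δ  : -5  -3
  Δ^2: 2
The second differences are constant, confirming degree 2.
Interpolating (Newton forward form) and evaluating at s = 5 gives h(5) = 10.

10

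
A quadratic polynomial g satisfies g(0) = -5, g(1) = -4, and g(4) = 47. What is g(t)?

g(t) = 4t^2 - 3t - 5

Write g(t) = at^2 + bt + c. Substituting each data point gives a linear system:
  c = -5
  a + b + c = -4
  16a + 4b + c = 47
Solving the system yields a = 4, b = -3, c = -5.
So g(t) = 4t² - 3t - 5.
Check: g(1) = -4. ✓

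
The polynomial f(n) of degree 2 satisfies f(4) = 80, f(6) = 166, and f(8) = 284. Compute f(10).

Using the Lagrange interpolation formula with nodes 4, 6, 8:
  L_0(n) = (n - 6)(n - 8) / 8
  L_1(n) = (n - 4)(n - 8) / -4
  L_2(n) = (n - 4)(n - 6) / 8
Then f(n) = 80·L_0(n) + 166·L_1(n) + 284·L_2(n).
Expanding and collecting terms gives f(n) = 4n² + 3n + 4.
Evaluating at n = 10: f(10) = 434.

434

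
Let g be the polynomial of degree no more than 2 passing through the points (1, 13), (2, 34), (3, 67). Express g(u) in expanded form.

Write g(u) = au^2 + bu + c. Substituting each data point gives a linear system:
  a + b + c = 13
  4a + 2b + c = 34
  9a + 3b + c = 67
Solving the system yields a = 6, b = 3, c = 4.
So g(u) = 6u^2 + 3u + 4.
Check: g(2) = 34. ✓

g(u) = 6u^2 + 3u + 4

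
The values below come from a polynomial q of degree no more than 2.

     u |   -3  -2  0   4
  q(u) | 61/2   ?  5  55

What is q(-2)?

16

The 3 known points determine the degree-2 polynomial uniquely.
Write q(u) = au^2 + bu + c. Substituting each data point gives a linear system:
  9a - 3b + c = 61/2
  c = 5
  16a + 4b + c = 55
Solving the system yields a = 3, b = 1/2, c = 5.
So q(u) = 3u^2 + (1/2)u + 5.
Then q(-2) = 16.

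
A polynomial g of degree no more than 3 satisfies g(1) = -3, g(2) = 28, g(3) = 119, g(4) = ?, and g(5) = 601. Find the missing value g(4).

300

The 4 known points determine the degree-3 polynomial uniquely.
Write g(u) = au^3 + bu^2 + cu + d. Substituting each data point gives a linear system:
  a + b + c + d = -3
  8a + 4b + 2c + d = 28
  27a + 9b + 3c + d = 119
  125a + 25b + 5c + d = 601
Solving the system yields a = 5, b = 0, c = -4, d = -4.
So g(u) = 5u^3 - 4u - 4.
Then g(4) = 300.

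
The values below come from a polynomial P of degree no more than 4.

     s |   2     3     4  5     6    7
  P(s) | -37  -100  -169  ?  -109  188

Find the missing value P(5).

-196

The 5 known points determine the degree-4 polynomial uniquely.
Write P(s) = as^4 + bs^3 + cs^2 + ds + e. Substituting each data point gives a linear system:
  16a + 8b + 4c + 2d + e = -37
  81a + 27b + 9c + 3d + e = -100
  256a + 64b + 16c + 4d + e = -169
  1296a + 216b + 36c + 6d + e = -109
  2401a + 343b + 49c + 7d + e = 188
Solving the system yields a = 1, b = -6, c = -4, d = 6, e = -1.
So P(s) = s^4 - 6s^3 - 4s^2 + 6s - 1.
Then P(5) = -196.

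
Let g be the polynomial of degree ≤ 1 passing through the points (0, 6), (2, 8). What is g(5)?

Write g(s) = as + b. Substituting each data point gives a linear system:
  b = 6
  2a + b = 8
Solving the system yields a = 1, b = 6.
So g(s) = s + 6.
Then g(5) = 11.

11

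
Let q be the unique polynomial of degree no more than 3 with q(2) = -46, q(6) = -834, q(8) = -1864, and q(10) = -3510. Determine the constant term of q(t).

0

Write q(t) = at^3 + bt^2 + ct + d. Substituting each data point gives a linear system:
  8a + 4b + 2c + d = -46
  216a + 36b + 6c + d = -834
  512a + 64b + 8c + d = -1864
  1000a + 100b + 10c + d = -3510
Solving the system yields a = -3, b = -5, c = -1, d = 0.
So q(t) = -3t³ - 5t² - t.
The constant term is 0.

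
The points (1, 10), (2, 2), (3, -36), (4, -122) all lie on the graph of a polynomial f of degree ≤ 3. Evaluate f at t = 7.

Using the Lagrange interpolation formula with nodes 1, 2, 3, 4:
  L_0(t) = (t - 2)(t - 3)(t - 4) / -6
  L_1(t) = (t - 1)(t - 3)(t - 4) / 2
  L_2(t) = (t - 1)(t - 2)(t - 4) / -2
  L_3(t) = (t - 1)(t - 2)(t - 3) / 6
Then f(t) = 10·L_0(t) + 2·L_1(t) - 36·L_2(t) - 122·L_3(t).
Expanding and collecting terms gives f(t) = -3t³ + 3t² + 4t + 6.
Evaluating at t = 7: f(7) = -848.

-848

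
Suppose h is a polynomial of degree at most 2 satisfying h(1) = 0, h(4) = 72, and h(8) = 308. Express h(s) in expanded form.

h(s) = 5s^2 - s - 4

Using the Lagrange interpolation formula with nodes 1, 4, 8:
  L_0(s) = (s - 4)(s - 8) / 21
  L_1(s) = (s - 1)(s - 8) / -12
  L_2(s) = (s - 1)(s - 4) / 28
Then h(s) = 0·L_0(s) + 72·L_1(s) + 308·L_2(s).
Expanding and collecting terms gives h(s) = 5s^2 - s - 4.
Check: h(1) = 0. ✓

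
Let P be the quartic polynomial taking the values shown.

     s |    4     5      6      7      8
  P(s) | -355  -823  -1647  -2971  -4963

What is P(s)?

Write P(s) = as^4 + bs^3 + cs^2 + ds + e. Substituting each data point gives a linear system:
  256a + 64b + 16c + 4d + e = -355
  625a + 125b + 25c + 5d + e = -823
  1296a + 216b + 36c + 6d + e = -1647
  2401a + 343b + 49c + 7d + e = -2971
  4096a + 512b + 64c + 8d + e = -4963
Solving the system yields a = -1, b = -2, c = 3, d = -4, e = -3.
So P(s) = -s^4 - 2s^3 + 3s^2 - 4s - 3.
Check: P(7) = -2971. ✓

P(s) = -s^4 - 2s^3 + 3s^2 - 4s - 3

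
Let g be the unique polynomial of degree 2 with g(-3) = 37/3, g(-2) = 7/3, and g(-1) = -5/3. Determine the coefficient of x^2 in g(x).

3

Write g(x) = ax^2 + bx + c. Substituting each data point gives a linear system:
  9a - 3b + c = 37/3
  4a - 2b + c = 7/3
  a - b + c = -5/3
Solving the system yields a = 3, b = 5, c = 1/3.
So g(x) = 3x² + 5x + 1/3.
The leading coefficient is 3.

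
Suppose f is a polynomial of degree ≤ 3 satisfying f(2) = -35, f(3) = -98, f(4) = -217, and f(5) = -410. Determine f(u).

f(u) = -3u^3 - u^2 - u - 5

Using the Lagrange interpolation formula with nodes 2, 3, 4, 5:
  L_0(u) = (u - 3)(u - 4)(u - 5) / -6
  L_1(u) = (u - 2)(u - 4)(u - 5) / 2
  L_2(u) = (u - 2)(u - 3)(u - 5) / -2
  L_3(u) = (u - 2)(u - 3)(u - 4) / 6
Then f(u) = -35·L_0(u) - 98·L_1(u) - 217·L_2(u) - 410·L_3(u).
Expanding and collecting terms gives f(u) = -3u^3 - u^2 - u - 5.
Check: f(5) = -410. ✓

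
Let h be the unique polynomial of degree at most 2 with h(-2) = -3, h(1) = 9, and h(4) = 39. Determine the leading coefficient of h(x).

Write h(x) = ax^2 + bx + c. Substituting each data point gives a linear system:
  4a - 2b + c = -3
  a + b + c = 9
  16a + 4b + c = 39
Solving the system yields a = 1, b = 5, c = 3.
So h(x) = x^2 + 5x + 3.
The leading coefficient is 1.

1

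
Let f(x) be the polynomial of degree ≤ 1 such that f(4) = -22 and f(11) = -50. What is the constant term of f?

-6

Write f(x) = ax + b. Substituting each data point gives a linear system:
  4a + b = -22
  11a + b = -50
Solving the system yields a = -4, b = -6.
So f(x) = -4x - 6.
The constant term is -6.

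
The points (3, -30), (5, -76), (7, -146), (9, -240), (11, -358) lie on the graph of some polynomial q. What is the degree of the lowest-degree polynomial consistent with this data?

Forward differences of the values at s = 3, 5, 7, 9, 11:
  q  : -30  -76  -146  -240  -358
  Δ  : -46  -70  -94  -118
  Δ^2: -24  -24  -24
  Δ^3: 0  0
  Δ^4: 0
The second differences are constant (-24) and nonzero, while all higher differences vanish, so the minimal degree is 2.

2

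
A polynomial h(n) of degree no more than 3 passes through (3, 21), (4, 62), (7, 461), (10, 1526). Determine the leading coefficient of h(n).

Write h(n) = an^3 + bn^2 + cn + d. Substituting each data point gives a linear system:
  27a + 9b + 3c + d = 21
  64a + 16b + 4c + d = 62
  343a + 49b + 7c + d = 461
  1000a + 100b + 10c + d = 1526
Solving the system yields a = 2, b = -5, c = 2, d = 6.
So h(n) = 2n³ - 5n² + 2n + 6.
The leading coefficient is 2.

2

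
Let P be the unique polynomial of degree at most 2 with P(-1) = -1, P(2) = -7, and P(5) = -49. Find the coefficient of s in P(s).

Write P(s) = as^2 + bs + c. Substituting each data point gives a linear system:
  a - b + c = -1
  4a + 2b + c = -7
  25a + 5b + c = -49
Solving the system yields a = -2, b = 0, c = 1.
So P(s) = -2s² + 1.
The coefficient of s is 0.

0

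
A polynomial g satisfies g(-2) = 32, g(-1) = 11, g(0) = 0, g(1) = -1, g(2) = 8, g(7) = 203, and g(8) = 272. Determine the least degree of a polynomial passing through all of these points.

2

Divided differences on the nodes -2, -1, 0, 1, 2, 7, 8:
  order 0: 32  11  0  -1  8  203  272
  order 1: -21  -11  -1  9  39  69
  order 2: 5  5  5  5  5
  order 3: 0  0  0  0
  order 4: 0  0  0
  order 5: 0  0
  order 6: 0
The order-2 divided differences are all 5 (nonzero) and every higher order vanishes, so the data lies on a polynomial of degree exactly 2.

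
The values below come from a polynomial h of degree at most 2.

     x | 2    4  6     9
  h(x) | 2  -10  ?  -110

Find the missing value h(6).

The 3 known points determine the degree-2 polynomial uniquely.
Write h(x) = ax^2 + bx + c. Substituting each data point gives a linear system:
  4a + 2b + c = 2
  16a + 4b + c = -10
  81a + 9b + c = -110
Solving the system yields a = -2, b = 6, c = -2.
So h(x) = -2x^2 + 6x - 2.
Then h(6) = -38.

-38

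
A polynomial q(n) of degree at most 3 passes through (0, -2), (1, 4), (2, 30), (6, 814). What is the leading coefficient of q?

4

Write q(n) = an^3 + bn^2 + cn + d. Substituting each data point gives a linear system:
  d = -2
  a + b + c + d = 4
  8a + 4b + 2c + d = 30
  216a + 36b + 6c + d = 814
Solving the system yields a = 4, b = -2, c = 4, d = -2.
So q(n) = 4n^3 - 2n^2 + 4n - 2.
The leading coefficient is 4.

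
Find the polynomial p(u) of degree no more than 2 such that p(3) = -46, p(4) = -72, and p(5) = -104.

Using the Lagrange interpolation formula with nodes 3, 4, 5:
  L_0(u) = (u - 4)(u - 5) / 2
  L_1(u) = (u - 3)(u - 5) / -1
  L_2(u) = (u - 3)(u - 4) / 2
Then p(u) = -46·L_0(u) - 72·L_1(u) - 104·L_2(u).
Expanding and collecting terms gives p(u) = -3u^2 - 5u - 4.
Check: p(3) = -46. ✓

p(u) = -3u^2 - 5u - 4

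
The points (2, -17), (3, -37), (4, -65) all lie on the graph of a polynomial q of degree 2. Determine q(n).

q(n) = -4n^2 - 1

Write q(n) = an^2 + bn + c. Substituting each data point gives a linear system:
  4a + 2b + c = -17
  9a + 3b + c = -37
  16a + 4b + c = -65
Solving the system yields a = -4, b = 0, c = -1.
So q(n) = -4n² - 1.
Check: q(3) = -37. ✓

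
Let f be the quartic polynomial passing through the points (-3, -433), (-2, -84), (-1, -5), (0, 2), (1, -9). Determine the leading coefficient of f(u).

Write f(u) = au^4 + bu^3 + cu^2 + du + e. Substituting each data point gives a linear system:
  81a - 27b + 9c - 3d + e = -433
  16a - 8b + 4c - 2d + e = -84
  a - b + c - d + e = -5
  e = 2
  a + b + c + d + e = -9
Solving the system yields a = -6, b = -3, c = -3, d = 1, e = 2.
So f(u) = -6u^4 - 3u^3 - 3u^2 + u + 2.
The leading coefficient is -6.

-6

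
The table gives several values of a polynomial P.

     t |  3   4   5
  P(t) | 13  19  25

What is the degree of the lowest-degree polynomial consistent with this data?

Forward differences of the values at t = 3, 4, 5:
  P  : 13  19  25
  Δ  : 6  6
  Δ^2: 0
The first differences are constant (6) and nonzero, while all higher differences vanish, so the minimal degree is 1.

1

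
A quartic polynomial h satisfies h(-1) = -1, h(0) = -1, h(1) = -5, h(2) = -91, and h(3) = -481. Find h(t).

h(t) = -6t^4 - t^3 + 4t^2 - t - 1

Write h(t) = at^4 + bt^3 + ct^2 + dt + e. Substituting each data point gives a linear system:
  a - b + c - d + e = -1
  e = -1
  a + b + c + d + e = -5
  16a + 8b + 4c + 2d + e = -91
  81a + 27b + 9c + 3d + e = -481
Solving the system yields a = -6, b = -1, c = 4, d = -1, e = -1.
So h(t) = -6t^4 - t^3 + 4t^2 - t - 1.
Check: h(2) = -91. ✓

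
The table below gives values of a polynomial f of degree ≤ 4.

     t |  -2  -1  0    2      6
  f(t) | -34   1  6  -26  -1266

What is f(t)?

Write f(t) = at^4 + bt^3 + ct^2 + dt + e. Substituting each data point gives a linear system:
  16a - 8b + 4c - 2d + e = -34
  a - b + c - d + e = 1
  e = 6
  16a + 8b + 4c + 2d + e = -26
  1296a + 216b + 36c + 6d + e = -1266
Solving the system yields a = -1, b = 1, c = -5, d = -2, e = 6.
So f(t) = -t^4 + t^3 - 5t^2 - 2t + 6.
Check: f(-1) = 1. ✓

f(t) = -t^4 + t^3 - 5t^2 - 2t + 6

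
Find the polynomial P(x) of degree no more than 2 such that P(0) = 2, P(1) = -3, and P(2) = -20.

Write P(x) = ax^2 + bx + c. Substituting each data point gives a linear system:
  c = 2
  a + b + c = -3
  4a + 2b + c = -20
Solving the system yields a = -6, b = 1, c = 2.
So P(x) = -6x^2 + x + 2.
Check: P(2) = -20. ✓

P(x) = -6x^2 + x + 2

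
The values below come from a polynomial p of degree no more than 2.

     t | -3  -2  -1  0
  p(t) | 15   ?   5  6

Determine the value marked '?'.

The 3 known points determine the degree-2 polynomial uniquely.
Write p(t) = at^2 + bt + c. Substituting each data point gives a linear system:
  9a - 3b + c = 15
  a - b + c = 5
  c = 6
Solving the system yields a = 2, b = 3, c = 6.
So p(t) = 2t^2 + 3t + 6.
Then p(-2) = 8.

8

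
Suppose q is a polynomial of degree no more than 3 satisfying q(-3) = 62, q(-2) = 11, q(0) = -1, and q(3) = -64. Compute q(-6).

Using the Lagrange interpolation formula with nodes -3, -2, 0, 3:
  L_0(x) = (x + 2)x(x - 3) / -18
  L_1(x) = (x + 3)x(x - 3) / 10
  L_2(x) = (x + 3)(x + 2)(x - 3) / -18
  L_3(x) = (x + 3)(x + 2)x / 90
Then q(x) = 62·L_0(x) + 11·L_1(x) - 1·L_2(x) - 64·L_3(x).
Expanding and collecting terms gives q(x) = -3x³ + 6x - 1.
Evaluating at x = -6: q(-6) = 611.

611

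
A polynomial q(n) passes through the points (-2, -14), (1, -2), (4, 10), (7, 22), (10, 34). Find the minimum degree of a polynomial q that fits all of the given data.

1

Forward differences of the values at n = -2, 1, 4, 7, 10:
  q  : -14  -2  10  22  34
  Δ  : 12  12  12  12
  Δ^2: 0  0  0
  Δ^3: 0  0
  Δ^4: 0
The first differences are constant (12) and nonzero, while all higher differences vanish, so the minimal degree is 1.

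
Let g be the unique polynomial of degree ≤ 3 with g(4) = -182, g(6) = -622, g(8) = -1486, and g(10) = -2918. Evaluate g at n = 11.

-3892

Write g(n) = an^3 + bn^2 + cn + d. Substituting each data point gives a linear system:
  64a + 16b + 4c + d = -182
  216a + 36b + 6c + d = -622
  512a + 64b + 8c + d = -1486
  1000a + 100b + 10c + d = -2918
Solving the system yields a = -3, b = 1, c = -2, d = 2.
So g(n) = -3n^3 + n^2 - 2n + 2.
Then g(11) = -3892.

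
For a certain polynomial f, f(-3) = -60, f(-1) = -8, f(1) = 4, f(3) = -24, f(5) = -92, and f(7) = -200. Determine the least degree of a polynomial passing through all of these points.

2

Forward differences of the values at x = -3, -1, 1, 3, 5, 7:
  f  : -60  -8  4  -24  -92  -200
  Δ  : 52  12  -28  -68  -108
  Δ^2: -40  -40  -40  -40
  Δ^3: 0  0  0
  Δ^4: 0  0
  Δ^5: 0
The second differences are constant (-40) and nonzero, while all higher differences vanish, so the minimal degree is 2.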